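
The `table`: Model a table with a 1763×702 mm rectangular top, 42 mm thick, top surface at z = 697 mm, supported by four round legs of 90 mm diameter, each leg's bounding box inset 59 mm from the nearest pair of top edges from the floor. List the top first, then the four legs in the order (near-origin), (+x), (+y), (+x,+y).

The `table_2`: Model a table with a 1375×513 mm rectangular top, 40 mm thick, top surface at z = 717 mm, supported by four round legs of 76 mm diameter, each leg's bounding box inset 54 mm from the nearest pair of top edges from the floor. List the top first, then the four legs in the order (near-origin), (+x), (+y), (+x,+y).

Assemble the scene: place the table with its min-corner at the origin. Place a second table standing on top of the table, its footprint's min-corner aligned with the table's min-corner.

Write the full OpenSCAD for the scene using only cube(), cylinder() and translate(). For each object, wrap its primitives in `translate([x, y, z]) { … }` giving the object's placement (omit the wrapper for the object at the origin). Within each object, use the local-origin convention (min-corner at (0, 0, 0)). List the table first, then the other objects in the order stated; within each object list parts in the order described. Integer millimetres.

translate([0, 0, 655]) cube([1763, 702, 42]);
translate([104, 104, 0]) cylinder(h = 655, r = 45);
translate([1659, 104, 0]) cylinder(h = 655, r = 45);
translate([104, 598, 0]) cylinder(h = 655, r = 45);
translate([1659, 598, 0]) cylinder(h = 655, r = 45);
translate([0, 0, 697]) {
  translate([0, 0, 677]) cube([1375, 513, 40]);
  translate([92, 92, 0]) cylinder(h = 677, r = 38);
  translate([1283, 92, 0]) cylinder(h = 677, r = 38);
  translate([92, 421, 0]) cylinder(h = 677, r = 38);
  translate([1283, 421, 0]) cylinder(h = 677, r = 38);
}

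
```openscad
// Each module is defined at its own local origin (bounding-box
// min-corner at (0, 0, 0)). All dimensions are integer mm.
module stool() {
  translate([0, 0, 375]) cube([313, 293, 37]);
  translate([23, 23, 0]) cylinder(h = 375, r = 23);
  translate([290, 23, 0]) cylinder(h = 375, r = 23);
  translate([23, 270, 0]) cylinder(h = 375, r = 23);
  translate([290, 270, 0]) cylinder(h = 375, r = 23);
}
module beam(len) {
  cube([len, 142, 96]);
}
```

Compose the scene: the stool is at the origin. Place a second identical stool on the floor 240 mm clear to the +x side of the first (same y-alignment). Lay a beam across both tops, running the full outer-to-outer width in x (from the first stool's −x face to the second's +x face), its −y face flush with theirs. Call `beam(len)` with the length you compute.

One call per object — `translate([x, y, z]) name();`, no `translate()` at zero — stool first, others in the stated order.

stool();
translate([553, 0, 0]) stool();
translate([0, 0, 412]) beam(866);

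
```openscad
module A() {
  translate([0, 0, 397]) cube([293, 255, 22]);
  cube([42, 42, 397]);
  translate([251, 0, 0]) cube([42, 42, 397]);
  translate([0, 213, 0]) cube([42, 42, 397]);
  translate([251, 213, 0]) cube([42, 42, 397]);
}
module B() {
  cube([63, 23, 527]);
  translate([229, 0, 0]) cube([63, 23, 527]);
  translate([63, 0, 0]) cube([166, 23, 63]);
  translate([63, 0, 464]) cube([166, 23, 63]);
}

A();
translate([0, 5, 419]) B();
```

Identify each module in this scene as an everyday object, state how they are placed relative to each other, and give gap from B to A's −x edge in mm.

A is a stool. B is a picture frame. The picture frame is on top of the stool. The gap from the picture frame to the stool's −x edge is 0 mm.

The picture frame's min-x is at 0; the stool's min-x is 0; gap = 0 mm.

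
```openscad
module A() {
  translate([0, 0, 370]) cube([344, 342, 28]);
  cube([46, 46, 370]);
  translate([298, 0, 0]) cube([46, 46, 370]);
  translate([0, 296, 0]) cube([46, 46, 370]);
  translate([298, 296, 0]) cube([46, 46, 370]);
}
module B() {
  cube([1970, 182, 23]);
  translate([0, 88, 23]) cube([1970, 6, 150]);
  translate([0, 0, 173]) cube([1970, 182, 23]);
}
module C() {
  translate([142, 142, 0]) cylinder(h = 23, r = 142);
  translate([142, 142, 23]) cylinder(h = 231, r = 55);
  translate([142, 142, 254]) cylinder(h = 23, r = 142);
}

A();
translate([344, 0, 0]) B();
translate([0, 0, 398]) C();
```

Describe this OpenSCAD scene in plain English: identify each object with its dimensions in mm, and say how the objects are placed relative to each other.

A is a four-legged stool. The seat is 344×342 mm, 28 mm thick, top at z = 398 mm. It stands on four square legs, each 46×46 mm in cross-section, from z = 0 to the seat underside, each flush with a corner of the seat.

B is an I-beam lying along x, 1970 mm long. Overall section height 196 mm. Two flanges 182 mm wide (y) and 23 mm thick, one on the floor and one at the top; a web 6 mm thick runs between them, centred on the flange width.

C is a spool: two coaxial disc flanges of radius 142 mm and thickness 23 mm, joined by a core cylinder of radius 55 mm and height 231 mm. The lower flange rests on z = 0 and the three cylinders share a vertical axis.

The I-beam is against the stool's +x side, with their −y faces flush. The spool is on top of the stool.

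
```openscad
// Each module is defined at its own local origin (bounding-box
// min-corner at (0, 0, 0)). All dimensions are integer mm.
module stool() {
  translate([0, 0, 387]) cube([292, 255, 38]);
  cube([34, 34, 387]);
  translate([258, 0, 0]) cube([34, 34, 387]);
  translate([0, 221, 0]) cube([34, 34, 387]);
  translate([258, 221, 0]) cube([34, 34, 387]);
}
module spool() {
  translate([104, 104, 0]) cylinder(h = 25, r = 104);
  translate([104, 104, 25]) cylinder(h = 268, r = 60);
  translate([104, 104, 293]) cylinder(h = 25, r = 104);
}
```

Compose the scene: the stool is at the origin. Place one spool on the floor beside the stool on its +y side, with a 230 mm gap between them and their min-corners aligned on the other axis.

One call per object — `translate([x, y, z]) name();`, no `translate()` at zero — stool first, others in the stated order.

stool();
translate([0, 485, 0]) spool();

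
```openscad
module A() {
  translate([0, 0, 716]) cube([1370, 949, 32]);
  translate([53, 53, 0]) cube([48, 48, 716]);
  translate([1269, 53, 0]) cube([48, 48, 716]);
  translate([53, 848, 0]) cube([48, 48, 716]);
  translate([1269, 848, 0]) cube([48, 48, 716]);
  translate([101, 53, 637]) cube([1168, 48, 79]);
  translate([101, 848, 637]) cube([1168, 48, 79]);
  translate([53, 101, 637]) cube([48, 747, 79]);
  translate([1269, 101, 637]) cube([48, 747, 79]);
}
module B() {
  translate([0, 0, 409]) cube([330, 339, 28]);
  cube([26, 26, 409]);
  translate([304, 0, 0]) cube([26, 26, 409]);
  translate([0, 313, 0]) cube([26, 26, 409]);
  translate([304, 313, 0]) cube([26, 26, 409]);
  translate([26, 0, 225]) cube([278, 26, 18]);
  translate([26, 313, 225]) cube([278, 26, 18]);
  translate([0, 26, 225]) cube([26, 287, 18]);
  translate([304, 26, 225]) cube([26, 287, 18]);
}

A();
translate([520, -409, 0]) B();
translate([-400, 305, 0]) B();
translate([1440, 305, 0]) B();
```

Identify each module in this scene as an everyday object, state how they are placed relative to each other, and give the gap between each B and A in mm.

A is a table. B is a stool. Three stools sit around the table at the −y, −x, +x sides. The gap between each stool and the table is 70 mm.

Each stool's nearest face is 70 mm from the table's bounding box.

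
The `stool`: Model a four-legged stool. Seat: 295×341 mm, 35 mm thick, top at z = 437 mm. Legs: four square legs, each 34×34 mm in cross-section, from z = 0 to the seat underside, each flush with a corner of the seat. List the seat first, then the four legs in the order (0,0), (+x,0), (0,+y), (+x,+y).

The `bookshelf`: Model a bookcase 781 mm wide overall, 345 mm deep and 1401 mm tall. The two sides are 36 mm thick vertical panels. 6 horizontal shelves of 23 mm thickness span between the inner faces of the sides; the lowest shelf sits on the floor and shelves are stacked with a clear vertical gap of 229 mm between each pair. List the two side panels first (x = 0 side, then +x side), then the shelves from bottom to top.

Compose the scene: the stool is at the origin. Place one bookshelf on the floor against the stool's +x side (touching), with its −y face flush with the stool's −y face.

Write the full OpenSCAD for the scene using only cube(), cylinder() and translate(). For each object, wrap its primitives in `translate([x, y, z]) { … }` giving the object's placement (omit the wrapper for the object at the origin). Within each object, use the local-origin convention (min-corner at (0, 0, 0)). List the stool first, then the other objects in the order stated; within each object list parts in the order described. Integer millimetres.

translate([0, 0, 402]) cube([295, 341, 35]);
cube([34, 34, 402]);
translate([261, 0, 0]) cube([34, 34, 402]);
translate([0, 307, 0]) cube([34, 34, 402]);
translate([261, 307, 0]) cube([34, 34, 402]);
translate([295, 0, 0]) {
  cube([36, 345, 1401]);
  translate([745, 0, 0]) cube([36, 345, 1401]);
  translate([36, 0, 0]) cube([709, 345, 23]);
  translate([36, 0, 252]) cube([709, 345, 23]);
  translate([36, 0, 504]) cube([709, 345, 23]);
  translate([36, 0, 756]) cube([709, 345, 23]);
  translate([36, 0, 1008]) cube([709, 345, 23]);
  translate([36, 0, 1260]) cube([709, 345, 23]);
}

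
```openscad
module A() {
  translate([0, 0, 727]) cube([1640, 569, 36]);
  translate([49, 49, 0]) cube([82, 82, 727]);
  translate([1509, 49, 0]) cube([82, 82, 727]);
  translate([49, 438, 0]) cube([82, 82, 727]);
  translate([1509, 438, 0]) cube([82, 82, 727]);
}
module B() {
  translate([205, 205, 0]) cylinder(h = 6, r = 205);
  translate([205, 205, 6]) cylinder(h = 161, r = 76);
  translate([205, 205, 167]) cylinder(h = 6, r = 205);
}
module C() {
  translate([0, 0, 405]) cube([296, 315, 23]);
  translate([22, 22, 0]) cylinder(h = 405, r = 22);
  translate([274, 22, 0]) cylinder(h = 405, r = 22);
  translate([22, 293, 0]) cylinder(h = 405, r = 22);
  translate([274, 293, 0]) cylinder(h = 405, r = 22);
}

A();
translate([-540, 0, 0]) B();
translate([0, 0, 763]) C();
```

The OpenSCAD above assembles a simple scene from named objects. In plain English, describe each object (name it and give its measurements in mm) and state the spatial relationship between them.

A is a rectangular dining table. The top is 1640×569×36 mm with its upper surface at z = 763 mm. It stands on four 82×82 mm square legs, each inset 49 mm from the nearest pair of top edges, running from the floor to the underside of the top.

B is a spool: two coaxial disc flanges of radius 205 mm and thickness 6 mm, joined by a core cylinder of radius 76 mm and height 161 mm. The lower flange rests on z = 0 and the three cylinders share a vertical axis.

C is a simple wooden stool: a rectangular seat 296 mm (x) by 315 mm (y), 23 mm thick, top face at z = 428 mm, on four round legs, each 44 mm in diameter. The legs rest on z = 0, each leg's axis is inset half a diameter from the nearest pair of seat edges (so the leg's bounding box is flush with the corner).

The spool is on the floor beside the table on its −x side. The stool is on top of the table.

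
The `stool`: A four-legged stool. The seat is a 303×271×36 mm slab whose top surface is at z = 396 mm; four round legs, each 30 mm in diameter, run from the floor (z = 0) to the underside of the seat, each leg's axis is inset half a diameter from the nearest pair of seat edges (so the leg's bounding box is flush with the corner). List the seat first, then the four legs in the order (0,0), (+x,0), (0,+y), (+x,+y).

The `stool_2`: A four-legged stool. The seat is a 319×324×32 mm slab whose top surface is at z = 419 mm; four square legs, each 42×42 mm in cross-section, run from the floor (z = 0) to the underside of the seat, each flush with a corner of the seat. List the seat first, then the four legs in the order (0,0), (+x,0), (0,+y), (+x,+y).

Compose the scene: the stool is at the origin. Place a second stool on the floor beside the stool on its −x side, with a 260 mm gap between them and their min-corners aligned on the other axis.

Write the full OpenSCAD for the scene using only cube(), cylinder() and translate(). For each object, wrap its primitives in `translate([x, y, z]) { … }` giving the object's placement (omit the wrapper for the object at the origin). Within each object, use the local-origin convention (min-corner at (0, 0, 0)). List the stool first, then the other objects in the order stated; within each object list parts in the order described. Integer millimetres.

translate([0, 0, 360]) cube([303, 271, 36]);
translate([15, 15, 0]) cylinder(h = 360, r = 15);
translate([288, 15, 0]) cylinder(h = 360, r = 15);
translate([15, 256, 0]) cylinder(h = 360, r = 15);
translate([288, 256, 0]) cylinder(h = 360, r = 15);
translate([-579, 0, 0]) {
  translate([0, 0, 387]) cube([319, 324, 32]);
  cube([42, 42, 387]);
  translate([277, 0, 0]) cube([42, 42, 387]);
  translate([0, 282, 0]) cube([42, 42, 387]);
  translate([277, 282, 0]) cube([42, 42, 387]);
}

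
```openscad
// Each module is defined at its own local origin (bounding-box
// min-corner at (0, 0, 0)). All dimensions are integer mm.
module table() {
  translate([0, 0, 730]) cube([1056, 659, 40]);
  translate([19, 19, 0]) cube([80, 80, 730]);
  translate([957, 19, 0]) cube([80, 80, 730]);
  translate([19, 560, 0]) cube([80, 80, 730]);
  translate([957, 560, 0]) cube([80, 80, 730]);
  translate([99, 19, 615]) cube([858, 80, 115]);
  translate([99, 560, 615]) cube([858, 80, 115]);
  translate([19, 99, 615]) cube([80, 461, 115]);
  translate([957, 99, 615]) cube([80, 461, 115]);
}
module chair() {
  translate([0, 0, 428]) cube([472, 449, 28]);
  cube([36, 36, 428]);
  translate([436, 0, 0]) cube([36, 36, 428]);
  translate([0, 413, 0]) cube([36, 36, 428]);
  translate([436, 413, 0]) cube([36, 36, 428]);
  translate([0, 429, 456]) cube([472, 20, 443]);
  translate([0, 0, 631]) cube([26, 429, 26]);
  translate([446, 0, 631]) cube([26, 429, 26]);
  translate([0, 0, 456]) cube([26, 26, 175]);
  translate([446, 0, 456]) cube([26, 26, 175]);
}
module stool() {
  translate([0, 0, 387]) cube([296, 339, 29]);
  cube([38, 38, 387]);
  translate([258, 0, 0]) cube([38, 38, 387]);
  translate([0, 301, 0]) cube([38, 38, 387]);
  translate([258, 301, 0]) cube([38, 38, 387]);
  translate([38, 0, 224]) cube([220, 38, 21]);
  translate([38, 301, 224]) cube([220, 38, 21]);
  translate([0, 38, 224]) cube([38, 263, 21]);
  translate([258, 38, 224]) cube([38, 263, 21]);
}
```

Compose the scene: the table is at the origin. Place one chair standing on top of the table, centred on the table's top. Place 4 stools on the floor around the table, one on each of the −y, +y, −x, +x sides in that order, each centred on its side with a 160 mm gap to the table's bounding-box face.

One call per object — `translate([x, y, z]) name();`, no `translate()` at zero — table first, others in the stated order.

table();
translate([292, 105, 770]) chair();
translate([380, -499, 0]) stool();
translate([380, 819, 0]) stool();
translate([-456, 160, 0]) stool();
translate([1216, 160, 0]) stool();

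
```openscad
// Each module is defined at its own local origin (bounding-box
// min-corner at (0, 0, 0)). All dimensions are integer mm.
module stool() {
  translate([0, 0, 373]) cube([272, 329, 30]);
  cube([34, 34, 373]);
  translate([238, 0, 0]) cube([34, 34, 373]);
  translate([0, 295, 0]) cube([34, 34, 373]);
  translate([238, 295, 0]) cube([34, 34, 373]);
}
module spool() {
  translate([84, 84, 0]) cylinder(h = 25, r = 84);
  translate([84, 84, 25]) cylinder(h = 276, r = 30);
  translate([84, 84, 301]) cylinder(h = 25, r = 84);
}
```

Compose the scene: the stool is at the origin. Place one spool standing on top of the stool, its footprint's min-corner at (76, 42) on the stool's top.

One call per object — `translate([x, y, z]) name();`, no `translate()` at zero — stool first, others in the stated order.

stool();
translate([76, 42, 403]) spool();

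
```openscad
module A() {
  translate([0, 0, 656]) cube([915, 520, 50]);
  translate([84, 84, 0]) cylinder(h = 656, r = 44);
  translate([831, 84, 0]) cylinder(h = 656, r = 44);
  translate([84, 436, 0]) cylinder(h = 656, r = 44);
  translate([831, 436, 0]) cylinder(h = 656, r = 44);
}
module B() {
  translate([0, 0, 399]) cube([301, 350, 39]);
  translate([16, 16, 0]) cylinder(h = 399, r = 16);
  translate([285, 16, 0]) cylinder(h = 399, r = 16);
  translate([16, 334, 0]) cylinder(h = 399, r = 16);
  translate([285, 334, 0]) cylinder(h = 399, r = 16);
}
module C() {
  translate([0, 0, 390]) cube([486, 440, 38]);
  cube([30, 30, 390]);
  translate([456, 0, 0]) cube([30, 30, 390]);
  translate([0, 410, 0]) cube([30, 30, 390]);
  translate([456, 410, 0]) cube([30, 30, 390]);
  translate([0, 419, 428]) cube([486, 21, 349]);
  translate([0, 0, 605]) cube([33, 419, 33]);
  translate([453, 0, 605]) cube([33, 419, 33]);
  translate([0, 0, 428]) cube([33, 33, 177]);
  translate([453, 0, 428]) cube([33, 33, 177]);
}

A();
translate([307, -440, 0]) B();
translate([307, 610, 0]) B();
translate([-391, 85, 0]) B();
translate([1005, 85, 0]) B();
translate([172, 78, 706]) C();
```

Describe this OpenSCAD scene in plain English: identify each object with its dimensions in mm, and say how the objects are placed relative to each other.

A is a table: top 915 mm (x) × 520 mm (y), 50 mm thick, upper face at z = 706 mm, on four round legs of 88 mm diameter, each leg's bounding box inset 40 mm from the nearest pair of top edges, running from z = 0 to the bottom of the top.

B is a four-legged stool. The seat is a 301×350×39 mm slab whose top surface is at z = 438 mm; four round legs, each 32 mm in diameter, run from the floor (z = 0) to the underside of the seat, each leg's axis is inset half a diameter from the nearest pair of seat edges (so the leg's bounding box is flush with the corner).

C is a chair: 486×440 mm seat, 38 mm thick, top at z = 428 mm, on four 30 mm square corner legs flush with the seat edges. A 21 mm thick backrest slab spans the full seat width, extending 349 mm above the seat top, its back face flush with the seat's +y edge. Two armrests of 33×33 mm section run along each side from the seat's front edge to the front of the backrest, top faces 210 mm above the seat top and outer faces flush with the seat's x-edges; a 33×33 mm post under the front of each armrest stands on the seat at the front corner.

Four stools sit around the table at the −y, +y, −x, +x sides. The chair is on top of the table.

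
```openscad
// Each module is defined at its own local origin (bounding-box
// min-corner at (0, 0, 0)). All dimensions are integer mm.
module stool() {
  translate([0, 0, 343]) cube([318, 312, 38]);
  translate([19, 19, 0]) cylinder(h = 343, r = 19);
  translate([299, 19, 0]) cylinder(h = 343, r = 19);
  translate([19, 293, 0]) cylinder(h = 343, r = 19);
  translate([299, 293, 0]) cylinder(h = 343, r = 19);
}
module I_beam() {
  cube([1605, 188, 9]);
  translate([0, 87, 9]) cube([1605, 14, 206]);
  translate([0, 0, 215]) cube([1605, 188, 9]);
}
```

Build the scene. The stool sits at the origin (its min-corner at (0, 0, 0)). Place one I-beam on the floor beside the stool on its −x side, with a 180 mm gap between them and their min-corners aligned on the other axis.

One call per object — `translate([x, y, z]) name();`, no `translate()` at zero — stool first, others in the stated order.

stool();
translate([-1785, 0, 0]) I_beam();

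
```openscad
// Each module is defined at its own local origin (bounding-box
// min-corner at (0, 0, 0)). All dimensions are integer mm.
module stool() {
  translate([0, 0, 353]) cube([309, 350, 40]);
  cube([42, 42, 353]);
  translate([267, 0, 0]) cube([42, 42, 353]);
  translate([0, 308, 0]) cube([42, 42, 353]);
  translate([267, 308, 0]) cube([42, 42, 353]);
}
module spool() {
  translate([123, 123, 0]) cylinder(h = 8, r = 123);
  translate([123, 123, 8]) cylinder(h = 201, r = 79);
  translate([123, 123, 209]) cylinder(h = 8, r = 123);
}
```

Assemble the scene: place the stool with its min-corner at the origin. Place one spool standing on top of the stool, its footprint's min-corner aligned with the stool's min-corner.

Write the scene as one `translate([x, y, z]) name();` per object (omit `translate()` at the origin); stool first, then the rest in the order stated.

stool();
translate([0, 0, 393]) spool();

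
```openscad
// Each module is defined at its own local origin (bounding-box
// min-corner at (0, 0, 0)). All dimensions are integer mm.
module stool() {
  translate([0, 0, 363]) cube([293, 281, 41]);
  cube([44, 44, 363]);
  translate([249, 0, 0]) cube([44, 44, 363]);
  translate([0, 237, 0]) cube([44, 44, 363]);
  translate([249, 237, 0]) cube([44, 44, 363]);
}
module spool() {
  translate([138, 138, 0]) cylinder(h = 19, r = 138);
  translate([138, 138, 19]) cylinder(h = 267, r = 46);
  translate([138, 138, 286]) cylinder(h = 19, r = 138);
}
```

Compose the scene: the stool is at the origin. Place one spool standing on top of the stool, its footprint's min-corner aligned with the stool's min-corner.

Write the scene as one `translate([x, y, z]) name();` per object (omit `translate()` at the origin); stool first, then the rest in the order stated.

stool();
translate([0, 0, 404]) spool();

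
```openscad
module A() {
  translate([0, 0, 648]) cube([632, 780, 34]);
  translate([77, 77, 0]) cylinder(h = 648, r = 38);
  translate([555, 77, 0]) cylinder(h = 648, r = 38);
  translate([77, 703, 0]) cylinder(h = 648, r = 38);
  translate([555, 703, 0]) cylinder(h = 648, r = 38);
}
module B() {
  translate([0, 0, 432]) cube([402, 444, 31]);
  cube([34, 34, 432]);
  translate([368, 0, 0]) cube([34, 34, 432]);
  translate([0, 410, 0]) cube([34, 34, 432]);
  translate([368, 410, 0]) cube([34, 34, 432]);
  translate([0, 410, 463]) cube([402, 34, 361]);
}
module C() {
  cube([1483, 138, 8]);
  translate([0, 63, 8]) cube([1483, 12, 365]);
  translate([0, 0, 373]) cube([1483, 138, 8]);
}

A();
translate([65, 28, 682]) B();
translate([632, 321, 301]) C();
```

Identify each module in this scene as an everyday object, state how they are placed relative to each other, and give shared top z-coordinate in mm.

Both tops at z = 682 mm.

A is a table. B is a chair. C is an I-beam. The chair is on top of the table. The I-beam is beside the table with their tops flush at z = 682. The shared top z-coordinate is 682 mm.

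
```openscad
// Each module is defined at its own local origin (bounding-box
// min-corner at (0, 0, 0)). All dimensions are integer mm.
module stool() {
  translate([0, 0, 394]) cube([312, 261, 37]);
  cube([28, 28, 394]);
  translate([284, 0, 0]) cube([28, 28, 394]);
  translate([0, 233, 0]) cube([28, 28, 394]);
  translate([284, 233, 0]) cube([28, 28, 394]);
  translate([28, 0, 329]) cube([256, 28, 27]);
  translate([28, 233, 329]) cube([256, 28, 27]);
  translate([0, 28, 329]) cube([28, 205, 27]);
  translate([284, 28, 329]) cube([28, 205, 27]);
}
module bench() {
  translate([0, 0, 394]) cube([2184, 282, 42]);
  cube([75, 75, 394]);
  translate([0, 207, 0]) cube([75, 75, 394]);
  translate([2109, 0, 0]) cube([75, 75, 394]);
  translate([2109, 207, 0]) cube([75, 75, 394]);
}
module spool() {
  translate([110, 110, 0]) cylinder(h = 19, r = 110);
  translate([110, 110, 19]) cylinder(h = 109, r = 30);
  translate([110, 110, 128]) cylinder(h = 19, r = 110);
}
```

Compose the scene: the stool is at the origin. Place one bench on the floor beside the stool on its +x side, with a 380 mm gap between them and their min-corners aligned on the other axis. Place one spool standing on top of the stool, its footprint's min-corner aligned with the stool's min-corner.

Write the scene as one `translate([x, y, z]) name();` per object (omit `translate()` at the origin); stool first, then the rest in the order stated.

stool();
translate([692, 0, 0]) bench();
translate([0, 0, 431]) spool();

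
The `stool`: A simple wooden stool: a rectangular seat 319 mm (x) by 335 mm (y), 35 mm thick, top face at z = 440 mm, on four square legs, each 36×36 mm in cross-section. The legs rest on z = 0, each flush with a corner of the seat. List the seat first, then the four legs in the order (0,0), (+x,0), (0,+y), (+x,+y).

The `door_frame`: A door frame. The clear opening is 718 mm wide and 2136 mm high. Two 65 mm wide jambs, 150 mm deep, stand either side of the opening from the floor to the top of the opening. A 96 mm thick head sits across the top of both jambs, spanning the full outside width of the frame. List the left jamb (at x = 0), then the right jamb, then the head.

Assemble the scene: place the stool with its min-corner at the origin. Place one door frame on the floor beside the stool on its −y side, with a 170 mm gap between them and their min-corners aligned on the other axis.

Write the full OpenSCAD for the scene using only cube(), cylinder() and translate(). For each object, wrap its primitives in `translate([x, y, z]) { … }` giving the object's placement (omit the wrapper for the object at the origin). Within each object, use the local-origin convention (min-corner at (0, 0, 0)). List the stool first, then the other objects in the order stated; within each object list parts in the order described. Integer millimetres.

translate([0, 0, 405]) cube([319, 335, 35]);
cube([36, 36, 405]);
translate([283, 0, 0]) cube([36, 36, 405]);
translate([0, 299, 0]) cube([36, 36, 405]);
translate([283, 299, 0]) cube([36, 36, 405]);
translate([0, -320, 0]) {
  cube([65, 150, 2136]);
  translate([783, 0, 0]) cube([65, 150, 2136]);
  translate([0, 0, 2136]) cube([848, 150, 96]);
}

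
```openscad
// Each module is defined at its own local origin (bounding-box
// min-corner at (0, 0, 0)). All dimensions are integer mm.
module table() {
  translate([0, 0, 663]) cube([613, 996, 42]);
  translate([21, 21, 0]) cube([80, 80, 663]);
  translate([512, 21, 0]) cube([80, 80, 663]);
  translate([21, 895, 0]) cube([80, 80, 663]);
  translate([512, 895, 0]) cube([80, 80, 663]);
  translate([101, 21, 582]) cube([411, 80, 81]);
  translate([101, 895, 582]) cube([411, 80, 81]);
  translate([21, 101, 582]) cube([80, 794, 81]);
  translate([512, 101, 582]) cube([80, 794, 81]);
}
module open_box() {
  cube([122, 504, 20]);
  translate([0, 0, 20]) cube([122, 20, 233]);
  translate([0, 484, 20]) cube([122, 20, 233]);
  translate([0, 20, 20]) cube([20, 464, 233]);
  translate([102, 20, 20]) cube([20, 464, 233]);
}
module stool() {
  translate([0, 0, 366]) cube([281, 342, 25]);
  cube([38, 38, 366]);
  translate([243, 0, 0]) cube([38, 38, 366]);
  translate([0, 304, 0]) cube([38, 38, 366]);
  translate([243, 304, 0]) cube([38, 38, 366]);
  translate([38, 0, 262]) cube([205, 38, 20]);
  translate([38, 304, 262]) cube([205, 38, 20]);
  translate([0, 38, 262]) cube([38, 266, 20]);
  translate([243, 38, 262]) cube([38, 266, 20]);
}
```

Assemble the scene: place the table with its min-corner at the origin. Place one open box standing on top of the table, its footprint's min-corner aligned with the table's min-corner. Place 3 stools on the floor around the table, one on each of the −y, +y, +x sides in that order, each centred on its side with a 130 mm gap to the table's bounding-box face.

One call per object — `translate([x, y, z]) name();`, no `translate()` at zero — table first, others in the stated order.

table();
translate([0, 0, 705]) open_box();
translate([166, -472, 0]) stool();
translate([166, 1126, 0]) stool();
translate([743, 327, 0]) stool();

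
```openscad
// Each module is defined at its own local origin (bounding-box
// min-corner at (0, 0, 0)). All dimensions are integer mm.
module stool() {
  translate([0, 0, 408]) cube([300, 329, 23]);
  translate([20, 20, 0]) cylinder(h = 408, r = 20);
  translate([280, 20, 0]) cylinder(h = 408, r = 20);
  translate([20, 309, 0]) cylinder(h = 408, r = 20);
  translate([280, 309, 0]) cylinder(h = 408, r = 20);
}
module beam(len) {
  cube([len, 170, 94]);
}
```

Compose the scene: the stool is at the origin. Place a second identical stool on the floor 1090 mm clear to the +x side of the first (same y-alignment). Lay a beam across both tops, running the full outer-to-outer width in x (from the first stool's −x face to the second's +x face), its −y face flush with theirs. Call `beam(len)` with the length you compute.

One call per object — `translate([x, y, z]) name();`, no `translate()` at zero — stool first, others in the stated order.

stool();
translate([1390, 0, 0]) stool();
translate([0, 0, 431]) beam(1690);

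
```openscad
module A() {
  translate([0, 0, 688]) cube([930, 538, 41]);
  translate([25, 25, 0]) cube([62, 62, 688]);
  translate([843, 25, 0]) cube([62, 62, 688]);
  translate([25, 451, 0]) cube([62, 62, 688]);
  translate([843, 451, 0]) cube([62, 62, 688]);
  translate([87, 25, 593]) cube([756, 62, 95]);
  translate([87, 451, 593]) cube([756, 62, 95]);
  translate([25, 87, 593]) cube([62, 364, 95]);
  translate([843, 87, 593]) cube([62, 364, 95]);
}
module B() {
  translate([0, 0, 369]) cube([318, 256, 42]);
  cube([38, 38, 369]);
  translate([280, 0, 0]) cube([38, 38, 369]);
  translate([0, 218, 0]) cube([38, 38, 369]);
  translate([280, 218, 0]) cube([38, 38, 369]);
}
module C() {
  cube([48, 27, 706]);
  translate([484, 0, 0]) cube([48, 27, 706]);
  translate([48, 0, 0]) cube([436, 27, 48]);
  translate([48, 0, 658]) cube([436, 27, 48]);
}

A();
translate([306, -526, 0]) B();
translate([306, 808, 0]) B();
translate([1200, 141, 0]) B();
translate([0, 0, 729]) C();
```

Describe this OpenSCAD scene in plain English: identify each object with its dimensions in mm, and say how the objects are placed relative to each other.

A is a table: top 930 mm (x) × 538 mm (y), 41 mm thick, upper face at z = 729 mm, on four 62×62 mm square legs, each inset 25 mm from the nearest pair of top edges, running from z = 0 to the bottom of the top. Four apron rails, 62 mm thick and 95 mm tall, run between adjacent legs with their top edges flush with the underside of the top and their outer faces flush with the legs' outer faces.

B is a simple wooden stool: a rectangular seat 318 mm (x) by 256 mm (y), 42 mm thick, top face at z = 411 mm, on four square legs, each 38×38 mm in cross-section. The legs rest on z = 0, each flush with a corner of the seat.

C is a picture frame with a 436×610 mm rectangular opening (x by z) and a uniform 48 mm border on every side. Frame depth is 27 mm along y. It is built from two vertical stiles running the full outside height and two horizontal rails spanning the gap between the stiles.

Three stools sit around the table at the −y, +y, +x sides. The picture frame is on top of the table.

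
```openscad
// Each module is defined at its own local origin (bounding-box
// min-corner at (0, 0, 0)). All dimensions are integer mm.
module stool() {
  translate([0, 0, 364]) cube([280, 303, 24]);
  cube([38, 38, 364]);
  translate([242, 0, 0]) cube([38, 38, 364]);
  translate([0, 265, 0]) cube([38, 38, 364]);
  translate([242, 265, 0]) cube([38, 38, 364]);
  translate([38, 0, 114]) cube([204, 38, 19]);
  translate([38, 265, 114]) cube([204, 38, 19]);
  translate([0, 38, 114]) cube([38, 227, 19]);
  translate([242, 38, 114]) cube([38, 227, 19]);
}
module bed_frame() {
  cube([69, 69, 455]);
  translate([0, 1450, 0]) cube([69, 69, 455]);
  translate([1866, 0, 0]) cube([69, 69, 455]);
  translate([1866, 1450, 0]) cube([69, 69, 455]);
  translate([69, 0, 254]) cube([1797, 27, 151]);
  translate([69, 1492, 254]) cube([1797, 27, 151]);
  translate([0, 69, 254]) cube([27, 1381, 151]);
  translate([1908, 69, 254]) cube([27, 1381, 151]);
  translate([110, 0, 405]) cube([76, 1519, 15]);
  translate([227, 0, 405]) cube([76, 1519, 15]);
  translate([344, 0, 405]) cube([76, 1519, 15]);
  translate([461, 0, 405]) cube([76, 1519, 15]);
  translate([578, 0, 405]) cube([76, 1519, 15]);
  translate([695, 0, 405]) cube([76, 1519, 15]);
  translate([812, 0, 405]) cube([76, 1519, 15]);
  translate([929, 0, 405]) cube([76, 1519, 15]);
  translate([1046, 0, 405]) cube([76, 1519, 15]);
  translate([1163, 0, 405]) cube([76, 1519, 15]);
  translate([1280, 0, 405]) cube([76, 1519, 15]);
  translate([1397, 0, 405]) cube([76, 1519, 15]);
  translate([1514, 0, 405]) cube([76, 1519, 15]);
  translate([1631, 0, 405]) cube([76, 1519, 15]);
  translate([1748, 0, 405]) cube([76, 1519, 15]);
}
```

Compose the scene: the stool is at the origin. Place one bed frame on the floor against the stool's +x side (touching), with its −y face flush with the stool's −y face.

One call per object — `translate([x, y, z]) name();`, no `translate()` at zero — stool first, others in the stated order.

stool();
translate([280, 0, 0]) bed_frame();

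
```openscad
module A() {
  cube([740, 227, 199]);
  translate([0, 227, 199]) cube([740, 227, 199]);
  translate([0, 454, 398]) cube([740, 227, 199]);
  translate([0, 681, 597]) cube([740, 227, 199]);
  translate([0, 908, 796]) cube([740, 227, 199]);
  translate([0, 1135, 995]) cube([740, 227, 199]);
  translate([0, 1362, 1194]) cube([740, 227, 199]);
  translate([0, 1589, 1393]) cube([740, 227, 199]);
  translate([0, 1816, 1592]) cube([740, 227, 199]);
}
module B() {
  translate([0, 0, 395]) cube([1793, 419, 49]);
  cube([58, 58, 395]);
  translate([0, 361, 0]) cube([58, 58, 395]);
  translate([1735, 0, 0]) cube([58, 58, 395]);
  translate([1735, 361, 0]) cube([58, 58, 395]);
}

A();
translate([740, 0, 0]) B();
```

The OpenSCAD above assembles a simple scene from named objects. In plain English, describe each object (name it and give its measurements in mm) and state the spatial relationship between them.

A is a straight staircase of 9 solid steps. Each step is 740 mm wide (x), 227 mm deep (y, the going) and 199 mm tall (the rise). The first step rests on the floor; each subsequent step sits one going further in +y and one rise higher in +z, directly behind and above the previous step with no overlap.

B is a bench: a 1793×419 mm seat slab, 49 mm thick, top at z = 444 mm, on four 58×58 mm square legs flush with the seat corners and standing on z = 0.

The bench is against the staircase's +x side, with their −y faces flush.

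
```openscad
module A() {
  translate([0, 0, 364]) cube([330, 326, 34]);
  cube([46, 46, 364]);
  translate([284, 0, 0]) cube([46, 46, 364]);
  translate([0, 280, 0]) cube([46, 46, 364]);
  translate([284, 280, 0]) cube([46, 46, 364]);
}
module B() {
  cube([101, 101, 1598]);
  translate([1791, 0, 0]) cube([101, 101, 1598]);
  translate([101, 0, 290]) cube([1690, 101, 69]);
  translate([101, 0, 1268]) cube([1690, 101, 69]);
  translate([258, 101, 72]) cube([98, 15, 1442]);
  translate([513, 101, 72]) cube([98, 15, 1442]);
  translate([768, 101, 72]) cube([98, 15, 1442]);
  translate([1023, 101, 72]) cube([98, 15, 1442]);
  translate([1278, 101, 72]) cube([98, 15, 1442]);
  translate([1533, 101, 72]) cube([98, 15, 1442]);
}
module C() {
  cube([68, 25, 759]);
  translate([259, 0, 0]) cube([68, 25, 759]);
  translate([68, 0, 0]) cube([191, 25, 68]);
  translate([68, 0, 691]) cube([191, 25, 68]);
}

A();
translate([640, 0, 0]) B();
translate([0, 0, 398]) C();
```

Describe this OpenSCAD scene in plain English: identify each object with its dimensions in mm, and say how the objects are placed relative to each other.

A is a simple wooden stool: a rectangular seat 330 mm (x) by 326 mm (y), 34 mm thick, top face at z = 398 mm, on four square legs, each 46×46 mm in cross-section. The legs rest on z = 0, each flush with a corner of the seat.

B is a fence section. Two 101×101 mm posts, 1598 mm tall, stand on the floor with a clear span of 1690 mm between their inner faces. Two horizontal rails of 101×69 mm section span the gap between the posts with their undersides at z = 290 mm and z = 1268 mm, flush with the posts' −y face. 6 pickets, each 98 mm wide, 15 mm thick and 1442 mm tall, are fixed to the +y face of the rails with their bottoms at z = 72 mm, evenly spaced across the span with equal gaps (rounded down to the nearest mm) at the −x end and between each pair — any rounding remainder accumulates at the +x end.

C is a picture frame with a 191×623 mm rectangular opening (x by z) and a uniform 68 mm border on every side. Frame depth is 25 mm along y. It is built from two vertical stiles running the full outside height and two horizontal rails spanning the gap between the stiles.

The fence section is on the floor beside the stool on its +x side. The picture frame is on top of the stool.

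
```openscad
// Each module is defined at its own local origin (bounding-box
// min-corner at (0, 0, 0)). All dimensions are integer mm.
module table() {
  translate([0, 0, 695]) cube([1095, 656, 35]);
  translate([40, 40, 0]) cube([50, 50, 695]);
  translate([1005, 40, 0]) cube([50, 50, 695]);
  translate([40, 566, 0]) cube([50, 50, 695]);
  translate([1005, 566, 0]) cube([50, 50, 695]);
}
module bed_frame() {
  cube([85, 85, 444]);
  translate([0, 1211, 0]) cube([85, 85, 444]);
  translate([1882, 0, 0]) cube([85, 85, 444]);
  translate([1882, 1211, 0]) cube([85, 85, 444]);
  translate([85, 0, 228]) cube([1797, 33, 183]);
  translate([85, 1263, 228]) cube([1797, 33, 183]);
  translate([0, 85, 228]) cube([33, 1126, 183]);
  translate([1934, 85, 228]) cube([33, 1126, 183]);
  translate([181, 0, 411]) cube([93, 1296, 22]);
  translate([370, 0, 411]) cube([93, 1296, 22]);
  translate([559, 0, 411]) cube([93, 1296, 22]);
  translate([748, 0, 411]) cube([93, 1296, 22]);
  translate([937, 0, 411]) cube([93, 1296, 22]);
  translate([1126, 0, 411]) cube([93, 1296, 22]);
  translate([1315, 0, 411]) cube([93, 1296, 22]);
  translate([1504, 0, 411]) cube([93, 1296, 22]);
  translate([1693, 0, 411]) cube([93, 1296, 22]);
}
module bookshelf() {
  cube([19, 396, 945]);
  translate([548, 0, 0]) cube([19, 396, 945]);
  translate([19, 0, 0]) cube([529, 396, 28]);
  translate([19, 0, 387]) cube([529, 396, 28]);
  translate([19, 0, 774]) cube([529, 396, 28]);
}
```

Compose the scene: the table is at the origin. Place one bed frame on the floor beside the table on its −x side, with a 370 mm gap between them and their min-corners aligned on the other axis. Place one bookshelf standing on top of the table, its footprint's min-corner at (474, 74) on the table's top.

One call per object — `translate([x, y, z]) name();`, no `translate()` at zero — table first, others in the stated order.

table();
translate([-2337, 0, 0]) bed_frame();
translate([474, 74, 730]) bookshelf();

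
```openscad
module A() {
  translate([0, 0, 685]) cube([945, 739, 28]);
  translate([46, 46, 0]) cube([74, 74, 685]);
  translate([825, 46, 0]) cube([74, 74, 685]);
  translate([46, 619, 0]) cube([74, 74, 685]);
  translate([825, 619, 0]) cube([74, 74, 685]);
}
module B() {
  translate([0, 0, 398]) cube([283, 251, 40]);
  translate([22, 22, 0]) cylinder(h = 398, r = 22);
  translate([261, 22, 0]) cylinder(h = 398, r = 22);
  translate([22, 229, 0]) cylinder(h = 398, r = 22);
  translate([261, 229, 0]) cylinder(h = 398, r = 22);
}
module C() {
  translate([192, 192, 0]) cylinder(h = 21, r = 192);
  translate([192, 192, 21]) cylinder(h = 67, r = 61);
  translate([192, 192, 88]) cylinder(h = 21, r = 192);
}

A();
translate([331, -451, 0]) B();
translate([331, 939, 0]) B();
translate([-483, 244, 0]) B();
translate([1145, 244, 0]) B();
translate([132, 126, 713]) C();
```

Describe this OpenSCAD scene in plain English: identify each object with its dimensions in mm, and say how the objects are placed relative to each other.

A is a rectangular dining table. The top is 945×739×28 mm with its upper surface at z = 713 mm. It stands on four 74×74 mm square legs, each inset 46 mm from the nearest pair of top edges, running from the floor to the underside of the top.

B is a four-legged stool. The seat is 283×251 mm, 40 mm thick, top at z = 438 mm. It stands on four round legs, each 44 mm in diameter, from z = 0 to the seat underside, each leg's axis is inset half a diameter from the nearest pair of seat edges (so the leg's bounding box is flush with the corner).

C is a spool: two coaxial disc flanges of radius 192 mm and thickness 21 mm, joined by a core cylinder of radius 61 mm and height 67 mm. The lower flange rests on z = 0 and the three cylinders share a vertical axis.

Four stools sit around the table at the −y, +y, −x, +x sides. The spool is on top of the table.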